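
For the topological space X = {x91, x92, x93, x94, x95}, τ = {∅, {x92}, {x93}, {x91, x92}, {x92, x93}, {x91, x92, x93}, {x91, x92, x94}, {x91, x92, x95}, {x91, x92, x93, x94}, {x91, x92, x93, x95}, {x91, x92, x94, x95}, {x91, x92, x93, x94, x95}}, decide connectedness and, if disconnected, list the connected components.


(X, τ) is disconnected; components = [{x93}, {x91, x92, x94, x95}].

Find clopen sets (U ∈ τ with X ∖ U ∈ τ):
  U = ∅, X ∖ U = {x91, x92, x93, x94, x95} — both open, so U is clopen.
  U = {x93}, X ∖ U = {x91, x92, x94, x95} — both open, so U is clopen.
  U = {x91, x92, x94, x95}, X ∖ U = {x93} — both open, so U is clopen.
  U = {x91, x92, x93, x94, x95}, X ∖ U = ∅ — both open, so U is clopen.
Nontrivial clopen(s) exist: e.g. {x91, x92, x94, x95}. So (X, τ) is disconnected.
Compute connected components by grouping points that agree on all clopens:
  component: {x93}
  component: {x91, x92, x94, x95}


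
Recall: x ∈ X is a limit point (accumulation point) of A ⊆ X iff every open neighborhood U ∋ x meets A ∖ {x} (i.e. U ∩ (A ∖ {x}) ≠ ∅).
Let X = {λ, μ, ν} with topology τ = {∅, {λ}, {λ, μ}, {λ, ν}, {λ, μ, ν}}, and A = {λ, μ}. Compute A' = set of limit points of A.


A' = {μ, ν}

For each x ∈ X, list the open sets U ∈ τ with x ∈ U, then check whether U ∩ (A ∖ {x}) ≠ ∅ for every such U.
  x = λ: open {λ} ∋ x has {λ} ∩ (A ∖ {λ}) = ∅, so x is NOT a limit point.
  x = μ: opens ∋ x are {λ, μ}, {λ, μ, ν}; each meets A ∖ {μ}, so x IS a limit point.
  x = ν: opens ∋ x are {λ, ν}, {λ, μ, ν}; each meets A ∖ {ν}, so x IS a limit point.
Collecting: A' = {μ, ν}.


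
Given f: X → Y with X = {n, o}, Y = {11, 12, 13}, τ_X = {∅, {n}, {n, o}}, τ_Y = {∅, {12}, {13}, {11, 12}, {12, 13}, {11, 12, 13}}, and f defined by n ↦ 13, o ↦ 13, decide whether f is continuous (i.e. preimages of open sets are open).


f IS continuous.

Compute f^{-1}(U) for each U ∈ τ_Y:
  U = ∅: f^{-1}(U) = ∅ ∈ τ_X ✓.
  U = {12}: f^{-1}(U) = ∅ ∈ τ_X ✓.
  U = {13}: f^{-1}(U) = {n, o} ∈ τ_X ✓.
  U = {11, 12}: f^{-1}(U) = ∅ ∈ τ_X ✓.
  U = {12, 13}: f^{-1}(U) = {n, o} ∈ τ_X ✓.
  U = {11, 12, 13}: f^{-1}(U) = {n, o} ∈ τ_X ✓.
Every preimage lies in τ_X, so f IS continuous.


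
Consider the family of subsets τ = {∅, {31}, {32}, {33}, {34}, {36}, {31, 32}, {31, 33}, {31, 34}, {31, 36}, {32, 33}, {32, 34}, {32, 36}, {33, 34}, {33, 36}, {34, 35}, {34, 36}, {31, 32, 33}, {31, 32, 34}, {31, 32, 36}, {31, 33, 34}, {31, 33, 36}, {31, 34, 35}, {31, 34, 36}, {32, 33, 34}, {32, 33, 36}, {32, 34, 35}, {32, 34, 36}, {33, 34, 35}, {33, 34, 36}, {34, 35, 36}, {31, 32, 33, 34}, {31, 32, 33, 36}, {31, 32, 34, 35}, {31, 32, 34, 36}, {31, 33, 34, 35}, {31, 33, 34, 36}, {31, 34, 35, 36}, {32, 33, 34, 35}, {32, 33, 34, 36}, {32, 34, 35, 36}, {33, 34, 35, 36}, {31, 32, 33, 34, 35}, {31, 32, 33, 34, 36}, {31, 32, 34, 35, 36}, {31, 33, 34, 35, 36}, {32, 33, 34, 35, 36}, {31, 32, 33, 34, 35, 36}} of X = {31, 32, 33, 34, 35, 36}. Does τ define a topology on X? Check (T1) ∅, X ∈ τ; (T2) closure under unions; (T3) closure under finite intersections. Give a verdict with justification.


τ IS a topology on X.

Axiom (T1): ∅ ∈ τ? Yes; X ∈ τ? Yes.
Axiom (T2/T3): check pairwise unions and intersections of members of τ.
All pairwise intersections and unions checked — each lies in τ. Therefore τ satisfies (T1), (T2), (T3): it IS a topology on X.


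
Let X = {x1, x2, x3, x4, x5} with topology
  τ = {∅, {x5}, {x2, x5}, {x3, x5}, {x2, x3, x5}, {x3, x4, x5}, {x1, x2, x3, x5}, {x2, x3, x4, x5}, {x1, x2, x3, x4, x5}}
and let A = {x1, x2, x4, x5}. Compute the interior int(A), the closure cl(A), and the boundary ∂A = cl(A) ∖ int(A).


int(A) = {x2, x5}, cl(A) = {x1, x2, x3, x4, x5}, ∂A = {x1, x3, x4}.

Closed sets in (X, τ) are complements of opens:
  closed(X, τ) = {∅, {x1}, {x4}, {x1, x2}, {x1, x4}, {x1, x2, x4}, {x1, x3, x4}, {x1, x2, x3, x4}, {x1, x2, x3, x4, x5}}.
int(A) = ⋃ {U ∈ τ : U ⊆ A}. Opens contained in A: ∅, {x5}, {x2, x5}.
Taking the union of these: int(A) = {x2, x5}.
cl(A) = ⋂ {C closed : A ⊆ C}. Closed sets containing A: {x1, x2, x3, x4, x5}.
Intersecting these: cl(A) = {x1, x2, x3, x4, x5}.
∂A = cl(A) ∖ int(A) = {x1, x2, x3, x4, x5} ∖ {x2, x5} = {x1, x3, x4}.


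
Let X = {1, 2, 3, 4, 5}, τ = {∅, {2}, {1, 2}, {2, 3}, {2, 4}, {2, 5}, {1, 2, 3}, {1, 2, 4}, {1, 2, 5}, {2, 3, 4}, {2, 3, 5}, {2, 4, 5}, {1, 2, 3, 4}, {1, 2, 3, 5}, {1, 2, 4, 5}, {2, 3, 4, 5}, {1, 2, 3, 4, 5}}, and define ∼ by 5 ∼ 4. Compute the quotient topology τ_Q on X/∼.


X/∼ = {[1], [2], [3], [4=5]}; |τ_Q| = 9.

Equivalence classes: [1], [2], [3], [4=5].
Quotient map π: X → X/∼ sends 1 ↦ [1], 2 ↦ [2], 3 ↦ [3], 4 ↦ [4=5], 5 ↦ [4=5].
For each subset V ⊆ X/∼, compute π^{-1}(V) ⊆ X and check whether π^{-1}(V) ∈ τ. V is open in τ_Q iff π^{-1}(V) ∈ τ.
  V = {}: π^{-1}(V) = ∅ ∈ τ ✓.
  V = {[1]}: π^{-1}(V) = {1} ∉ τ ✗.
  V = {[2]}: π^{-1}(V) = {2} ∈ τ ✓.
  V = {[1], [2]}: π^{-1}(V) = {1, 2} ∈ τ ✓.
  V = {[3]}: π^{-1}(V) = {3} ∉ τ ✗.
  V = {[1], [3]}: π^{-1}(V) = {1, 3} ∉ τ ✗.
  V = {[2], [3]}: π^{-1}(V) = {2, 3} ∈ τ ✓.
  V = {[1], [2], [3]}: π^{-1}(V) = {1, 2, 3} ∈ τ ✓.
  V = {[4=5]}: π^{-1}(V) = {4, 5} ∉ τ ✗.
  V = {[1], [4=5]}: π^{-1}(V) = {1, 4, 5} ∉ τ ✗.
  V = {[2], [4=5]}: π^{-1}(V) = {2, 4, 5} ∈ τ ✓.
  V = {[1], [2], [4=5]}: π^{-1}(V) = {1, 2, 4, 5} ∈ τ ✓.
  V = {[3], [4=5]}: π^{-1}(V) = {3, 4, 5} ∉ τ ✗.
  V = {[1], [3], [4=5]}: π^{-1}(V) = {1, 3, 4, 5} ∉ τ ✗.
  V = {[2], [3], [4=5]}: π^{-1}(V) = {2, 3, 4, 5} ∈ τ ✓.
  V = {[1], [2], [3], [4=5]}: π^{-1}(V) = {1, 2, 3, 4, 5} ∈ τ ✓.
Open sets in the quotient: τ_Q = {{}, {[2]}, {[1], [2]}, {[2], [3]}, {[1], [2], [3]}, {[2], [4=5]}, {[1], [2], [4=5]}, {[2], [3], [4=5]}, {[1], [2], [3], [4=5]}} (9 elements).


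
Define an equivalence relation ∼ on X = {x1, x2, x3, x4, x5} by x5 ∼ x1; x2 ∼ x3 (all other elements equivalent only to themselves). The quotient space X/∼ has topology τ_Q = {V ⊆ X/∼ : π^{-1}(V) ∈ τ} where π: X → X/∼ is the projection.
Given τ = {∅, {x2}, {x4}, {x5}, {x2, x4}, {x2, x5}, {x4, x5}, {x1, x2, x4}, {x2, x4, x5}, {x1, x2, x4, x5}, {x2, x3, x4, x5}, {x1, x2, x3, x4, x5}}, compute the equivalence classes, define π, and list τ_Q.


X/∼ = {[x1=x5], [x2=x3], [x4]}; |τ_Q| = 3.

Equivalence classes: [x1=x5], [x2=x3], [x4].
Quotient map π: X → X/∼ sends x1 ↦ [x1=x5], x2 ↦ [x2=x3], x3 ↦ [x2=x3], x4 ↦ [x4], x5 ↦ [x1=x5].
For each subset V ⊆ X/∼, compute π^{-1}(V) ⊆ X and check whether π^{-1}(V) ∈ τ. V is open in τ_Q iff π^{-1}(V) ∈ τ.
  V = {}: π^{-1}(V) = ∅ ∈ τ ✓.
  V = {[x1=x5]}: π^{-1}(V) = {x1, x5} ∉ τ ✗.
  V = {[x2=x3]}: π^{-1}(V) = {x2, x3} ∉ τ ✗.
  V = {[x1=x5], [x2=x3]}: π^{-1}(V) = {x1, x2, x3, x5} ∉ τ ✗.
  V = {[x4]}: π^{-1}(V) = {x4} ∈ τ ✓.
  V = {[x1=x5], [x4]}: π^{-1}(V) = {x1, x4, x5} ∉ τ ✗.
  V = {[x2=x3], [x4]}: π^{-1}(V) = {x2, x3, x4} ∉ τ ✗.
  V = {[x1=x5], [x2=x3], [x4]}: π^{-1}(V) = {x1, x2, x3, x4, x5} ∈ τ ✓.
Open sets in the quotient: τ_Q = {{}, {[x4]}, {[x1=x5], [x2=x3], [x4]}} (3 elements).


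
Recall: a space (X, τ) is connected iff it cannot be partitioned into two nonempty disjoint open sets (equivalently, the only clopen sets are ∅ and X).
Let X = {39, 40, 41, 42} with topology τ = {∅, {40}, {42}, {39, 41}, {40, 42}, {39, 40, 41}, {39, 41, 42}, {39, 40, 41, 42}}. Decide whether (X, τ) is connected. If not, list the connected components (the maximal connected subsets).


(X, τ) is disconnected; components = [{40}, {42}, {39, 41}].

Find clopen sets (U ∈ τ with X ∖ U ∈ τ):
  U = ∅, X ∖ U = {39, 40, 41, 42} — both open, so U is clopen.
  U = {40}, X ∖ U = {39, 41, 42} — both open, so U is clopen.
  U = {42}, X ∖ U = {39, 40, 41} — both open, so U is clopen.
  U = {39, 41}, X ∖ U = {40, 42} — both open, so U is clopen.
  U = {40, 42}, X ∖ U = {39, 41} — both open, so U is clopen.
  U = {39, 40, 41}, X ∖ U = {42} — both open, so U is clopen.
  U = {39, 41, 42}, X ∖ U = {40} — both open, so U is clopen.
  U = {39, 40, 41, 42}, X ∖ U = ∅ — both open, so U is clopen.
Nontrivial clopen(s) exist: e.g. {40}. So (X, τ) is disconnected.
Compute connected components by grouping points that agree on all clopens:
  component: {40}
  component: {42}
  component: {39, 41}


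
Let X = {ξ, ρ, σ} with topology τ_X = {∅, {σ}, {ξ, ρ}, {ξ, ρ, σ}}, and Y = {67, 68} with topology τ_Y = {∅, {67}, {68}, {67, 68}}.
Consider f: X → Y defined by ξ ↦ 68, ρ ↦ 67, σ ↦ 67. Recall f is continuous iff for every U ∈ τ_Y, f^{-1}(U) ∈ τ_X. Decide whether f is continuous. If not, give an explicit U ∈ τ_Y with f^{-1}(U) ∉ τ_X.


f is NOT continuous.

Compute f^{-1}(U) for each U ∈ τ_Y:
  U = ∅: f^{-1}(U) = ∅ ∈ τ_X ✓.
  U = {67}: f^{-1}(U) = {ρ, σ} ∉ τ_X ✗.
  U = {68}: f^{-1}(U) = {ξ} ∉ τ_X ✗.
  U = {67, 68}: f^{-1}(U) = {ξ, ρ, σ} ∈ τ_X ✓.
Found U = {67} with f^{-1}(U) = {ρ, σ} not in τ_X. Therefore f is NOT continuous.


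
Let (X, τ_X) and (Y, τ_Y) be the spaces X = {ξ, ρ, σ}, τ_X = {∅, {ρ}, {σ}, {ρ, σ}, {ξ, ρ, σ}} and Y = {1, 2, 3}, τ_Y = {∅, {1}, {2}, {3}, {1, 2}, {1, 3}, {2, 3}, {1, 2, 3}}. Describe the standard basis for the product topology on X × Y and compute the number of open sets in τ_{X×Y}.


Basis B = {∅ × ∅, {ρ} × {1}, {ρ} × {2}, {ρ} × {3}, {σ} × {1}, {σ} × {2}, {σ} × {3}, {ρ} × {1, 2}, {ρ} × {1, 3}, {ρ, σ} × {1}, {ρ} × {2, 3}, {ρ, σ} × {2}, {ρ, σ} × {3}, {σ} × {1, 2}, {σ} × {1, 3}, {σ} × {2, 3}, {ξ, ρ, σ} × {1}, {ξ, ρ, σ} × {2}, {ξ, ρ, σ} × {3}, {ρ} × {1, 2, 3}, {σ} × {1, 2, 3}, {ρ, σ} × {1, 2}, {ρ, σ} × {1, 3}, {ρ, σ} × {2, 3}, {ξ, ρ, σ} × {1, 2}, {ξ, ρ, σ} × {1, 3}, {ξ, ρ, σ} × {2, 3}, {ρ, σ} × {1, 2, 3}, {ξ, ρ, σ} × {1, 2, 3}}; |τ_{X×Y}| = 125.

Enumerate products U × V with U ∈ τ_X, V ∈ τ_Y (deduplicated):
  ∅ × ∅ = {} (∅)
  {ρ} × {1} = {(ρ,1)}
  {ρ} × {2} = {(ρ,2)}
  {ρ} × {3} = {(ρ,3)}
  {σ} × {1} = {(σ,1)}
  {σ} × {2} = {(σ,2)}
  {σ} × {3} = {(σ,3)}
  {ρ} × {1, 2} = {(ρ,1), (ρ,2)}
  {ρ} × {1, 3} = {(ρ,1), (ρ,3)}
  {ρ, σ} × {1} = {(ρ,1), (σ,1)}
  {ρ} × {2, 3} = {(ρ,2), (ρ,3)}
  {ρ, σ} × {2} = {(ρ,2), (σ,2)}
  {ρ, σ} × {3} = {(ρ,3), (σ,3)}
  {σ} × {1, 2} = {(σ,1), (σ,2)}
  {σ} × {1, 3} = {(σ,1), (σ,3)}
  {σ} × {2, 3} = {(σ,2), (σ,3)}
  {ξ, ρ, σ} × {1} = {(ξ,1), (ρ,1), (σ,1)}
  {ξ, ρ, σ} × {2} = {(ξ,2), (ρ,2), (σ,2)}
  {ξ, ρ, σ} × {3} = {(ξ,3), (ρ,3), (σ,3)}
  {ρ} × {1, 2, 3} = {(ρ,1), (ρ,2), (ρ,3)}
  {σ} × {1, 2, 3} = {(σ,1), (σ,2), (σ,3)}
  {ρ, σ} × {1, 2} = {(ρ,1), (ρ,2), (σ,1), (σ,2)}
  {ρ, σ} × {1, 3} = {(ρ,1), (ρ,3), (σ,1), (σ,3)}
  {ρ, σ} × {2, 3} = {(ρ,2), (ρ,3), (σ,2), (σ,3)}
  {ξ, ρ, σ} × {1, 2} = {(ξ,1), (ξ,2), (ρ,1), (ρ,2), (σ,1), (σ,2)}
  {ξ, ρ, σ} × {1, 3} = {(ξ,1), (ξ,3), (ρ,1), (ρ,3), (σ,1), (σ,3)}
  {ξ, ρ, σ} × {2, 3} = {(ξ,2), (ξ,3), (ρ,2), (ρ,3), (σ,2), (σ,3)}
  {ρ, σ} × {1, 2, 3} = {(ρ,1), (ρ,2), (ρ,3), (σ,1), (σ,2), (σ,3)}
  {ξ, ρ, σ} × {1, 2, 3} = {(ξ,1), (ξ,2), (ξ,3), (ρ,1), (ρ,2), (ρ,3), (σ,1), (σ,2), (σ,3)}
These 29 distinct sets form the basis B.
Close under arbitrary unions to get τ_{X×Y}; counting gives |τ_{X×Y}| = 125.


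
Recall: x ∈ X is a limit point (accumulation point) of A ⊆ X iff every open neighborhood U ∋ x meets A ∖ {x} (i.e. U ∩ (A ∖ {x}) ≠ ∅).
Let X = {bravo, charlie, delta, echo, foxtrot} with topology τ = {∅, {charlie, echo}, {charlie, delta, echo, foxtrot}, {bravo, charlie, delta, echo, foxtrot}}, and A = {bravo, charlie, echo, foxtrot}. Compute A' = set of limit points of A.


A' = {bravo, charlie, delta, echo, foxtrot}

For each x ∈ X, list the open sets U ∈ τ with x ∈ U, then check whether U ∩ (A ∖ {x}) ≠ ∅ for every such U.
  x = bravo: opens ∋ x are {bravo, charlie, delta, echo, foxtrot}; each meets A ∖ {bravo}, so x IS a limit point.
  x = charlie: opens ∋ x are {charlie, echo}, {charlie, delta, echo, foxtrot}, {bravo, charlie, delta, echo, foxtrot}; each meets A ∖ {charlie}, so x IS a limit point.
  x = delta: opens ∋ x are {charlie, delta, echo, foxtrot}, {bravo, charlie, delta, echo, foxtrot}; each meets A ∖ {delta}, so x IS a limit point.
  x = echo: opens ∋ x are {charlie, echo}, {charlie, delta, echo, foxtrot}, {bravo, charlie, delta, echo, foxtrot}; each meets A ∖ {echo}, so x IS a limit point.
  x = foxtrot: opens ∋ x are {charlie, delta, echo, foxtrot}, {bravo, charlie, delta, echo, foxtrot}; each meets A ∖ {foxtrot}, so x IS a limit point.
Collecting: A' = {bravo, charlie, delta, echo, foxtrot}.


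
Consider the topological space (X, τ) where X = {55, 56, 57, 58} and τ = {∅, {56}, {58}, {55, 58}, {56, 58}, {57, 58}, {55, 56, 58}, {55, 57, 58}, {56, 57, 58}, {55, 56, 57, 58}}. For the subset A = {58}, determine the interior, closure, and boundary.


int(A) = {58}, cl(A) = {55, 57, 58}, ∂A = {55, 57}.

Closed sets in (X, τ) are complements of opens:
  closed(X, τ) = {∅, {55}, {56}, {57}, {55, 56}, {55, 57}, {56, 57}, {55, 56, 57}, {55, 57, 58}, {55, 56, 57, 58}}.
int(A) = ⋃ {U ∈ τ : U ⊆ A}. Opens contained in A: ∅, {58}.
Taking the union of these: int(A) = {58}.
cl(A) = ⋂ {C closed : A ⊆ C}. Closed sets containing A: {55, 57, 58}, {55, 56, 57, 58}.
Intersecting these: cl(A) = {55, 57, 58}.
∂A = cl(A) ∖ int(A) = {55, 57, 58} ∖ {58} = {55, 57}.


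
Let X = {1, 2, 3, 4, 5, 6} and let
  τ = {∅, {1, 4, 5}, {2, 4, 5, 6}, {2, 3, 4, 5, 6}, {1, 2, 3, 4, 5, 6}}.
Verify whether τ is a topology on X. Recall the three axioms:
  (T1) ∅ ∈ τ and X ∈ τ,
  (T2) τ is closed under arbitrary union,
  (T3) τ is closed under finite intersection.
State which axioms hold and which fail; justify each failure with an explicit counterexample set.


τ is NOT a topology on X.

Axiom (T1): ∅ ∈ τ? Yes; X ∈ τ? Yes.
Axiom (T2/T3): check pairwise unions and intersections of members of τ.
Counterexample for (T3): {1, 4, 5} ∩ {2, 4, 5, 6} = {4, 5} ∉ τ. Therefore τ is NOT a topology.


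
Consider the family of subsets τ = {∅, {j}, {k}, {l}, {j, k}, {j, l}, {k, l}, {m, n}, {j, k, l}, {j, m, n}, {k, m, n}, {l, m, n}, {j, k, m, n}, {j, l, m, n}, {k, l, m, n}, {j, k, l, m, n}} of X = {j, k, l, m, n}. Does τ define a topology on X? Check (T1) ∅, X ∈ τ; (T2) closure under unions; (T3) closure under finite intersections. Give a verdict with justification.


τ IS a topology on X.

Axiom (T1): ∅ ∈ τ? Yes; X ∈ τ? Yes.
Axiom (T2/T3): check pairwise unions and intersections of members of τ.
All pairwise intersections and unions checked — each lies in τ. Therefore τ satisfies (T1), (T2), (T3): it IS a topology on X.


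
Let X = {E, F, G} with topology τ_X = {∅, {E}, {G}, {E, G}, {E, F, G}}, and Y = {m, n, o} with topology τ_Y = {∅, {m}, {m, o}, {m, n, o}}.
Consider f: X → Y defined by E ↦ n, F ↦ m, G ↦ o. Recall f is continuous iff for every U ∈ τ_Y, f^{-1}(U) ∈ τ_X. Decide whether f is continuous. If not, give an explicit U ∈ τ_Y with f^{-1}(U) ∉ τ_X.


f is NOT continuous.

Compute f^{-1}(U) for each U ∈ τ_Y:
  U = ∅: f^{-1}(U) = ∅ ∈ τ_X ✓.
  U = {m}: f^{-1}(U) = {F} ∉ τ_X ✗.
  U = {m, o}: f^{-1}(U) = {F, G} ∉ τ_X ✗.
  U = {m, n, o}: f^{-1}(U) = {E, F, G} ∈ τ_X ✓.
Found U = {m} with f^{-1}(U) = {F} not in τ_X. Therefore f is NOT continuous.


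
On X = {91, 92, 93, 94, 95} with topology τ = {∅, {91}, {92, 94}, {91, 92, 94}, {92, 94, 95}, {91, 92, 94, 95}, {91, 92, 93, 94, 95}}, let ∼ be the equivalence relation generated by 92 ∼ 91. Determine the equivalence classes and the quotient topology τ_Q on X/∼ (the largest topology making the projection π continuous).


X/∼ = {[91=92], [93], [94], [95]}; |τ_Q| = 4.

Equivalence classes: [91=92], [93], [94], [95].
Quotient map π: X → X/∼ sends 91 ↦ [91=92], 92 ↦ [91=92], 93 ↦ [93], 94 ↦ [94], 95 ↦ [95].
For each subset V ⊆ X/∼, compute π^{-1}(V) ⊆ X and check whether π^{-1}(V) ∈ τ. V is open in τ_Q iff π^{-1}(V) ∈ τ.
  V = {}: π^{-1}(V) = ∅ ∈ τ ✓.
  V = {[91=92]}: π^{-1}(V) = {91, 92} ∉ τ ✗.
  V = {[93]}: π^{-1}(V) = {93} ∉ τ ✗.
  V = {[91=92], [93]}: π^{-1}(V) = {91, 92, 93} ∉ τ ✗.
  V = {[94]}: π^{-1}(V) = {94} ∉ τ ✗.
  V = {[91=92], [94]}: π^{-1}(V) = {91, 92, 94} ∈ τ ✓.
  V = {[93], [94]}: π^{-1}(V) = {93, 94} ∉ τ ✗.
  V = {[91=92], [93], [94]}: π^{-1}(V) = {91, 92, 93, 94} ∉ τ ✗.
  V = {[95]}: π^{-1}(V) = {95} ∉ τ ✗.
  V = {[91=92], [95]}: π^{-1}(V) = {91, 92, 95} ∉ τ ✗.
  V = {[93], [95]}: π^{-1}(V) = {93, 95} ∉ τ ✗.
  V = {[91=92], [93], [95]}: π^{-1}(V) = {91, 92, 93, 95} ∉ τ ✗.
  V = {[94], [95]}: π^{-1}(V) = {94, 95} ∉ τ ✗.
  V = {[91=92], [94], [95]}: π^{-1}(V) = {91, 92, 94, 95} ∈ τ ✓.
  V = {[93], [94], [95]}: π^{-1}(V) = {93, 94, 95} ∉ τ ✗.
  V = {[91=92], [93], [94], [95]}: π^{-1}(V) = {91, 92, 93, 94, 95} ∈ τ ✓.
Open sets in the quotient: τ_Q = {{}, {[91=92], [94]}, {[91=92], [94], [95]}, {[91=92], [93], [94], [95]}} (4 elements).


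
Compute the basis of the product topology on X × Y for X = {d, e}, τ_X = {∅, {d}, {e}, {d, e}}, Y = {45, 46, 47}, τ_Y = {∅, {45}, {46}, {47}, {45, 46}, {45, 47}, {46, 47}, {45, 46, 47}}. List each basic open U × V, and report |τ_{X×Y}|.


Basis B = {∅ × ∅, {d} × {45}, {d} × {46}, {d} × {47}, {e} × {45}, {e} × {46}, {e} × {47}, {d} × {45, 46}, {d} × {45, 47}, {d, e} × {45}, {d} × {46, 47}, {d, e} × {46}, {d, e} × {47}, {e} × {45, 46}, {e} × {45, 47}, {e} × {46, 47}, {d} × {45, 46, 47}, {e} × {45, 46, 47}, {d, e} × {45, 46}, {d, e} × {45, 47}, {d, e} × {46, 47}, {d, e} × {45, 46, 47}}; |τ_{X×Y}| = 64.

Enumerate products U × V with U ∈ τ_X, V ∈ τ_Y (deduplicated):
  ∅ × ∅ = {} (∅)
  {d} × {45} = {(d,45)}
  {d} × {46} = {(d,46)}
  {d} × {47} = {(d,47)}
  {e} × {45} = {(e,45)}
  {e} × {46} = {(e,46)}
  {e} × {47} = {(e,47)}
  {d} × {45, 46} = {(d,45), (d,46)}
  {d} × {45, 47} = {(d,45), (d,47)}
  {d, e} × {45} = {(d,45), (e,45)}
  {d} × {46, 47} = {(d,46), (d,47)}
  {d, e} × {46} = {(d,46), (e,46)}
  {d, e} × {47} = {(d,47), (e,47)}
  {e} × {45, 46} = {(e,45), (e,46)}
  {e} × {45, 47} = {(e,45), (e,47)}
  {e} × {46, 47} = {(e,46), (e,47)}
  {d} × {45, 46, 47} = {(d,45), (d,46), (d,47)}
  {e} × {45, 46, 47} = {(e,45), (e,46), (e,47)}
  {d, e} × {45, 46} = {(d,45), (d,46), (e,45), (e,46)}
  {d, e} × {45, 47} = {(d,45), (d,47), (e,45), (e,47)}
  {d, e} × {46, 47} = {(d,46), (d,47), (e,46), (e,47)}
  {d, e} × {45, 46, 47} = {(d,45), (d,46), (d,47), (e,45), (e,46), (e,47)}
These 22 distinct sets form the basis B.
Close under arbitrary unions to get τ_{X×Y}; counting gives |τ_{X×Y}| = 64.


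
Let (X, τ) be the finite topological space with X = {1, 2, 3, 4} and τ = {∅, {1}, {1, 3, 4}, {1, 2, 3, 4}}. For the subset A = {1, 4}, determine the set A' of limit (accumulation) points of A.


A' = {2, 3, 4}

For each x ∈ X, list the open sets U ∈ τ with x ∈ U, then check whether U ∩ (A ∖ {x}) ≠ ∅ for every such U.
  x = 1: open {1} ∋ x has {1} ∩ (A ∖ {1}) = ∅, so x is NOT a limit point.
  x = 2: opens ∋ x are {1, 2, 3, 4}; each meets A ∖ {2}, so x IS a limit point.
  x = 3: opens ∋ x are {1, 3, 4}, {1, 2, 3, 4}; each meets A ∖ {3}, so x IS a limit point.
  x = 4: opens ∋ x are {1, 3, 4}, {1, 2, 3, 4}; each meets A ∖ {4}, so x IS a limit point.
Collecting: A' = {2, 3, 4}.


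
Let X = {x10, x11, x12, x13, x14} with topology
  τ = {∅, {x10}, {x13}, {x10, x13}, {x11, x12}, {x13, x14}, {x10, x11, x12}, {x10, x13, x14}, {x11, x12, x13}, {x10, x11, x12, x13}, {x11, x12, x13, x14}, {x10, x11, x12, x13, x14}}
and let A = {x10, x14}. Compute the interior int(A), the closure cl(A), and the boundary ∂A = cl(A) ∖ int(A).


int(A) = {x10}, cl(A) = {x10, x14}, ∂A = {x14}.

Closed sets in (X, τ) are complements of opens:
  closed(X, τ) = {∅, {x10}, {x14}, {x10, x14}, {x11, x12}, {x13, x14}, {x10, x11, x12}, {x10, x13, x14}, {x11, x12, x14}, {x10, x11, x12, x14}, {x11, x12, x13, x14}, {x10, x11, x12, x13, x14}}.
int(A) = ⋃ {U ∈ τ : U ⊆ A}. Opens contained in A: ∅, {x10}.
Taking the union of these: int(A) = {x10}.
cl(A) = ⋂ {C closed : A ⊆ C}. Closed sets containing A: {x10, x14}, {x10, x13, x14}, {x10, x11, x12, x14}, {x10, x11, x12, x13, x14}.
Intersecting these: cl(A) = {x10, x14}.
∂A = cl(A) ∖ int(A) = {x10, x14} ∖ {x10} = {x14}.


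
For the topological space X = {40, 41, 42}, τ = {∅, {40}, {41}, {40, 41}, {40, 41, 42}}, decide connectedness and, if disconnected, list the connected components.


(X, τ) is connected.

Find clopen sets (U ∈ τ with X ∖ U ∈ τ):
  U = ∅, X ∖ U = {40, 41, 42} — both open, so U is clopen.
  U = {40, 41, 42}, X ∖ U = ∅ — both open, so U is clopen.
Only trivial clopens (∅ and X) exist, so (X, τ) is connected.
Compute connected components by grouping points that agree on all clopens:
  component: {40, 41, 42}


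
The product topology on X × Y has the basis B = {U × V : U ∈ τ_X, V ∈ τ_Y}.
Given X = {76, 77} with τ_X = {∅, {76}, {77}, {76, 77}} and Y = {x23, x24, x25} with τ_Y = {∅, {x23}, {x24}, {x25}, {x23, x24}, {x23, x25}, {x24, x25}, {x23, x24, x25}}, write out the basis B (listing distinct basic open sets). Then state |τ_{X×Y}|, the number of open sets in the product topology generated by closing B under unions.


Basis B = {∅ × ∅, {76} × {x23}, {76} × {x24}, {76} × {x25}, {77} × {x23}, {77} × {x24}, {77} × {x25}, {76} × {x23, x24}, {76} × {x23, x25}, {76, 77} × {x23}, {76} × {x24, x25}, {76, 77} × {x24}, {76, 77} × {x25}, {77} × {x23, x24}, {77} × {x23, x25}, {77} × {x24, x25}, {76} × {x23, x24, x25}, {77} × {x23, x24, x25}, {76, 77} × {x23, x24}, {76, 77} × {x23, x25}, {76, 77} × {x24, x25}, {76, 77} × {x23, x24, x25}}; |τ_{X×Y}| = 64.

Enumerate products U × V with U ∈ τ_X, V ∈ τ_Y (deduplicated):
  ∅ × ∅ = {} (∅)
  {76} × {x23} = {(76,x23)}
  {76} × {x24} = {(76,x24)}
  {76} × {x25} = {(76,x25)}
  {77} × {x23} = {(77,x23)}
  {77} × {x24} = {(77,x24)}
  {77} × {x25} = {(77,x25)}
  {76} × {x23, x24} = {(76,x23), (76,x24)}
  {76} × {x23, x25} = {(76,x23), (76,x25)}
  {76, 77} × {x23} = {(76,x23), (77,x23)}
  {76} × {x24, x25} = {(76,x24), (76,x25)}
  {76, 77} × {x24} = {(76,x24), (77,x24)}
  {76, 77} × {x25} = {(76,x25), (77,x25)}
  {77} × {x23, x24} = {(77,x23), (77,x24)}
  {77} × {x23, x25} = {(77,x23), (77,x25)}
  {77} × {x24, x25} = {(77,x24), (77,x25)}
  {76} × {x23, x24, x25} = {(76,x23), (76,x24), (76,x25)}
  {77} × {x23, x24, x25} = {(77,x23), (77,x24), (77,x25)}
  {76, 77} × {x23, x24} = {(76,x23), (76,x24), (77,x23), (77,x24)}
  {76, 77} × {x23, x25} = {(76,x23), (76,x25), (77,x23), (77,x25)}
  {76, 77} × {x24, x25} = {(76,x24), (76,x25), (77,x24), (77,x25)}
  {76, 77} × {x23, x24, x25} = {(76,x23), (76,x24), (76,x25), (77,x23), (77,x24), (77,x25)}
These 22 distinct sets form the basis B.
Close under arbitrary unions to get τ_{X×Y}; counting gives |τ_{X×Y}| = 64.


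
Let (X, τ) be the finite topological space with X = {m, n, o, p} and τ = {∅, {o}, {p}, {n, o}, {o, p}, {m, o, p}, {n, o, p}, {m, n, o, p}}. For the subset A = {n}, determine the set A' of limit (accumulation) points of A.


A' = ∅

For each x ∈ X, list the open sets U ∈ τ with x ∈ U, then check whether U ∩ (A ∖ {x}) ≠ ∅ for every such U.
  x = m: open {m, o, p} ∋ x has {m, o, p} ∩ (A ∖ {m}) = ∅, so x is NOT a limit point.
  x = n: open {n, o} ∋ x has {n, o} ∩ (A ∖ {n}) = ∅, so x is NOT a limit point.
  x = o: open {o} ∋ x has {o} ∩ (A ∖ {o}) = ∅, so x is NOT a limit point.
  x = p: open {p} ∋ x has {p} ∩ (A ∖ {p}) = ∅, so x is NOT a limit point.
Collecting: A' = ∅.


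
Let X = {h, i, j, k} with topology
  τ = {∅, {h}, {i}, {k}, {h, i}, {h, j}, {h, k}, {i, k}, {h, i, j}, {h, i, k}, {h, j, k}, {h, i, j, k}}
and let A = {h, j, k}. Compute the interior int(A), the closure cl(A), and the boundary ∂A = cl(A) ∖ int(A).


int(A) = {h, j, k}, cl(A) = {h, j, k}, ∂A = ∅.

Closed sets in (X, τ) are complements of opens:
  closed(X, τ) = {∅, {i}, {j}, {k}, {h, j}, {i, j}, {i, k}, {j, k}, {h, i, j}, {h, j, k}, {i, j, k}, {h, i, j, k}}.
int(A) = ⋃ {U ∈ τ : U ⊆ A}. Opens contained in A: ∅, {h}, {k}, {h, j}, {h, k}, {h, j, k}.
Taking the union of these: int(A) = {h, j, k}.
cl(A) = ⋂ {C closed : A ⊆ C}. Closed sets containing A: {h, j, k}, {h, i, j, k}.
Intersecting these: cl(A) = {h, j, k}.
∂A = cl(A) ∖ int(A) = {h, j, k} ∖ {h, j, k} = ∅.


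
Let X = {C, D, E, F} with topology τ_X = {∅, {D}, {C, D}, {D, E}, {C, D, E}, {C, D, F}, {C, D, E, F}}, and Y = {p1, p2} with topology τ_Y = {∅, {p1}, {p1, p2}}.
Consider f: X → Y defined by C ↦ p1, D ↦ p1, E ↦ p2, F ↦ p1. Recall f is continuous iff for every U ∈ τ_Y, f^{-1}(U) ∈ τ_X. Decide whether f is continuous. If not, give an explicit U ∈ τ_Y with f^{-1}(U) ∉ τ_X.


f IS continuous.

Compute f^{-1}(U) for each U ∈ τ_Y:
  U = ∅: f^{-1}(U) = ∅ ∈ τ_X ✓.
  U = {p1}: f^{-1}(U) = {C, D, F} ∈ τ_X ✓.
  U = {p1, p2}: f^{-1}(U) = {C, D, E, F} ∈ τ_X ✓.
Every preimage lies in τ_X, so f IS continuous.


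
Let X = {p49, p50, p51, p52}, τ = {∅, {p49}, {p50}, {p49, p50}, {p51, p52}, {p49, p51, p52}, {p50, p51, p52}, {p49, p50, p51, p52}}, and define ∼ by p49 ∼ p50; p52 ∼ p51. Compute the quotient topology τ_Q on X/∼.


X/∼ = {[p49=p50], [p51=p52]}; |τ_Q| = 4.

Equivalence classes: [p49=p50], [p51=p52].
Quotient map π: X → X/∼ sends p49 ↦ [p49=p50], p50 ↦ [p49=p50], p51 ↦ [p51=p52], p52 ↦ [p51=p52].
For each subset V ⊆ X/∼, compute π^{-1}(V) ⊆ X and check whether π^{-1}(V) ∈ τ. V is open in τ_Q iff π^{-1}(V) ∈ τ.
  V = {}: π^{-1}(V) = ∅ ∈ τ ✓.
  V = {[p49=p50]}: π^{-1}(V) = {p49, p50} ∈ τ ✓.
  V = {[p51=p52]}: π^{-1}(V) = {p51, p52} ∈ τ ✓.
  V = {[p49=p50], [p51=p52]}: π^{-1}(V) = {p49, p50, p51, p52} ∈ τ ✓.
Open sets in the quotient: τ_Q = {{}, {[p49=p50]}, {[p51=p52]}, {[p49=p50], [p51=p52]}} (4 elements).


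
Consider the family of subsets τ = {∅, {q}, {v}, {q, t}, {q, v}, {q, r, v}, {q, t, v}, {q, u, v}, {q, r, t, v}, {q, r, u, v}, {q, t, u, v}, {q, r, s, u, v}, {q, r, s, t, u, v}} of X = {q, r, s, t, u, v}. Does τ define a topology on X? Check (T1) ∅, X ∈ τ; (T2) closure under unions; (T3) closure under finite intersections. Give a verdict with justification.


τ is NOT a topology on X.

Axiom (T1): ∅ ∈ τ? Yes; X ∈ τ? Yes.
Axiom (T2/T3): check pairwise unions and intersections of members of τ.
Counterexample for (T2): {q, t} ∪ {q, r, u, v} = {q, r, t, u, v} ∉ τ. Therefore τ is NOT a topology.


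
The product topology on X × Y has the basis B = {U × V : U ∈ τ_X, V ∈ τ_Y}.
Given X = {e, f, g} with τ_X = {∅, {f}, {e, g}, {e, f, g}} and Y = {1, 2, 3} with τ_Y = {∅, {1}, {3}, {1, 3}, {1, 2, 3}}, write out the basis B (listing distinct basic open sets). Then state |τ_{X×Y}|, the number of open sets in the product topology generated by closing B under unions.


Basis B = {∅ × ∅, {f} × {1}, {f} × {3}, {e, g} × {1}, {e, g} × {3}, {f} × {1, 3}, {e, f, g} × {1}, {e, f, g} × {3}, {f} × {1, 2, 3}, {e, g} × {1, 3}, {e, g} × {1, 2, 3}, {e, f, g} × {1, 3}, {e, f, g} × {1, 2, 3}}; |τ_{X×Y}| = 25.

Enumerate products U × V with U ∈ τ_X, V ∈ τ_Y (deduplicated):
  ∅ × ∅ = {} (∅)
  {f} × {1} = {(f,1)}
  {f} × {3} = {(f,3)}
  {e, g} × {1} = {(e,1), (g,1)}
  {e, g} × {3} = {(e,3), (g,3)}
  {f} × {1, 3} = {(f,1), (f,3)}
  {e, f, g} × {1} = {(e,1), (f,1), (g,1)}
  {e, f, g} × {3} = {(e,3), (f,3), (g,3)}
  {f} × {1, 2, 3} = {(f,1), (f,2), (f,3)}
  {e, g} × {1, 3} = {(e,1), (e,3), (g,1), (g,3)}
  {e, g} × {1, 2, 3} = {(e,1), (e,2), (e,3), (g,1), (g,2), (g,3)}
  {e, f, g} × {1, 3} = {(e,1), (e,3), (f,1), (f,3), (g,1), (g,3)}
  {e, f, g} × {1, 2, 3} = {(e,1), (e,2), (e,3), (f,1), (f,2), (f,3), (g,1), (g,2), (g,3)}
These 13 distinct sets form the basis B.
Close under arbitrary unions to get τ_{X×Y}; counting gives |τ_{X×Y}| = 25.


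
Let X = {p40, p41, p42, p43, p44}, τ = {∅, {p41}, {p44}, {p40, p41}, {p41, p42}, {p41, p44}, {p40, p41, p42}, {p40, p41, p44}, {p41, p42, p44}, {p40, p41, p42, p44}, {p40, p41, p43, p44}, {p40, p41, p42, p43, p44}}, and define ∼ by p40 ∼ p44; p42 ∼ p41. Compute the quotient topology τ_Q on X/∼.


X/∼ = {[p40=p44], [p41=p42], [p43]}; |τ_Q| = 4.

Equivalence classes: [p40=p44], [p41=p42], [p43].
Quotient map π: X → X/∼ sends p40 ↦ [p40=p44], p41 ↦ [p41=p42], p42 ↦ [p41=p42], p43 ↦ [p43], p44 ↦ [p40=p44].
For each subset V ⊆ X/∼, compute π^{-1}(V) ⊆ X and check whether π^{-1}(V) ∈ τ. V is open in τ_Q iff π^{-1}(V) ∈ τ.
  V = {}: π^{-1}(V) = ∅ ∈ τ ✓.
  V = {[p40=p44]}: π^{-1}(V) = {p40, p44} ∉ τ ✗.
  V = {[p41=p42]}: π^{-1}(V) = {p41, p42} ∈ τ ✓.
  V = {[p40=p44], [p41=p42]}: π^{-1}(V) = {p40, p41, p42, p44} ∈ τ ✓.
  V = {[p43]}: π^{-1}(V) = {p43} ∉ τ ✗.
  V = {[p40=p44], [p43]}: π^{-1}(V) = {p40, p43, p44} ∉ τ ✗.
  V = {[p41=p42], [p43]}: π^{-1}(V) = {p41, p42, p43} ∉ τ ✗.
  V = {[p40=p44], [p41=p42], [p43]}: π^{-1}(V) = {p40, p41, p42, p43, p44} ∈ τ ✓.
Open sets in the quotient: τ_Q = {{}, {[p41=p42]}, {[p40=p44], [p41=p42]}, {[p40=p44], [p41=p42], [p43]}} (4 elements).


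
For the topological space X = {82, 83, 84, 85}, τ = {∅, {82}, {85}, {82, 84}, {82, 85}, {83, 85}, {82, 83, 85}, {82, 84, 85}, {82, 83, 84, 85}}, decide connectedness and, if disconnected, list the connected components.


(X, τ) is disconnected; components = [{82, 84}, {83, 85}].

Find clopen sets (U ∈ τ with X ∖ U ∈ τ):
  U = ∅, X ∖ U = {82, 83, 84, 85} — both open, so U is clopen.
  U = {82, 84}, X ∖ U = {83, 85} — both open, so U is clopen.
  U = {83, 85}, X ∖ U = {82, 84} — both open, so U is clopen.
  U = {82, 83, 84, 85}, X ∖ U = ∅ — both open, so U is clopen.
Nontrivial clopen(s) exist: e.g. {82, 84}. So (X, τ) is disconnected.
Compute connected components by grouping points that agree on all clopens:
  component: {82, 84}
  component: {83, 85}


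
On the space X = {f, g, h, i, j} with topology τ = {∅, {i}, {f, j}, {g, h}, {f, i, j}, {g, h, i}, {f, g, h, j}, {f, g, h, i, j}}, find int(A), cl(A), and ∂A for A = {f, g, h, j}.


int(A) = {f, g, h, j}, cl(A) = {f, g, h, j}, ∂A = ∅.

Closed sets in (X, τ) are complements of opens:
  closed(X, τ) = {∅, {i}, {f, j}, {g, h}, {f, i, j}, {g, h, i}, {f, g, h, j}, {f, g, h, i, j}}.
int(A) = ⋃ {U ∈ τ : U ⊆ A}. Opens contained in A: ∅, {f, j}, {g, h}, {f, g, h, j}.
Taking the union of these: int(A) = {f, g, h, j}.
cl(A) = ⋂ {C closed : A ⊆ C}. Closed sets containing A: {f, g, h, j}, {f, g, h, i, j}.
Intersecting these: cl(A) = {f, g, h, j}.
∂A = cl(A) ∖ int(A) = {f, g, h, j} ∖ {f, g, h, j} = ∅.


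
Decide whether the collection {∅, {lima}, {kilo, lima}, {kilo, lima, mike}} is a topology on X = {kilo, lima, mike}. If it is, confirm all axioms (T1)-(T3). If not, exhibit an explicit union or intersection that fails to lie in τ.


τ IS a topology on X.

Axiom (T1): ∅ ∈ τ? Yes; X ∈ τ? Yes.
Axiom (T2/T3): check pairwise unions and intersections of members of τ.
All pairwise intersections and unions checked — each lies in τ. Therefore τ satisfies (T1), (T2), (T3): it IS a topology on X.


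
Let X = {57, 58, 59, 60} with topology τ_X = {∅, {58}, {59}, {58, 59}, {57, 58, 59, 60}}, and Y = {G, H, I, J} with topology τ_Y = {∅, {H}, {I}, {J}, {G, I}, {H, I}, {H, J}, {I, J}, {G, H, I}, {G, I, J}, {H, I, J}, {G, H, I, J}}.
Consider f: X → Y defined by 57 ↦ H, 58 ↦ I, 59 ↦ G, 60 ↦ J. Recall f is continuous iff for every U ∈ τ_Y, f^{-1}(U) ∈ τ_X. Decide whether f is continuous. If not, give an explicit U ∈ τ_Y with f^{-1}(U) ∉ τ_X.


f is NOT continuous.

Compute f^{-1}(U) for each U ∈ τ_Y:
  U = ∅: f^{-1}(U) = ∅ ∈ τ_X ✓.
  U = {H}: f^{-1}(U) = {57} ∉ τ_X ✗.
  U = {I}: f^{-1}(U) = {58} ∈ τ_X ✓.
  U = {J}: f^{-1}(U) = {60} ∉ τ_X ✗.
  U = {G, I}: f^{-1}(U) = {58, 59} ∈ τ_X ✓.
  U = {H, I}: f^{-1}(U) = {57, 58} ∉ τ_X ✗.
  U = {H, J}: f^{-1}(U) = {57, 60} ∉ τ_X ✗.
  U = {I, J}: f^{-1}(U) = {58, 60} ∉ τ_X ✗.
  U = {G, H, I}: f^{-1}(U) = {57, 58, 59} ∉ τ_X ✗.
  U = {G, I, J}: f^{-1}(U) = {58, 59, 60} ∉ τ_X ✗.
  U = {H, I, J}: f^{-1}(U) = {57, 58, 60} ∉ τ_X ✗.
  U = {G, H, I, J}: f^{-1}(U) = {57, 58, 59, 60} ∈ τ_X ✓.
Found U = {H} with f^{-1}(U) = {57} not in τ_X. Therefore f is NOT continuous.


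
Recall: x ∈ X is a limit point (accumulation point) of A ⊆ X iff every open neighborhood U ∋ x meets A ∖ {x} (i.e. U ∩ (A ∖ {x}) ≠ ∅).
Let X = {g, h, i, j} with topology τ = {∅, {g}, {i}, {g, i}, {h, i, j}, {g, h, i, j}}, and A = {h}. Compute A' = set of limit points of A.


A' = {j}

For each x ∈ X, list the open sets U ∈ τ with x ∈ U, then check whether U ∩ (A ∖ {x}) ≠ ∅ for every such U.
  x = g: open {g} ∋ x has {g} ∩ (A ∖ {g}) = ∅, so x is NOT a limit point.
  x = h: open {h, i, j} ∋ x has {h, i, j} ∩ (A ∖ {h}) = ∅, so x is NOT a limit point.
  x = i: open {i} ∋ x has {i} ∩ (A ∖ {i}) = ∅, so x is NOT a limit point.
  x = j: opens ∋ x are {h, i, j}, {g, h, i, j}; each meets A ∖ {j}, so x IS a limit point.
Collecting: A' = {j}.


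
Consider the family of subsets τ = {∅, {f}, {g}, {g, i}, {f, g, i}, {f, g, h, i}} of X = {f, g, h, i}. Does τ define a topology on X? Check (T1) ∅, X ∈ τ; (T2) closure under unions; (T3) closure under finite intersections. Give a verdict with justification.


τ is NOT a topology on X.

Axiom (T1): ∅ ∈ τ? Yes; X ∈ τ? Yes.
Axiom (T2/T3): check pairwise unions and intersections of members of τ.
Counterexample for (T2): {f} ∪ {g} = {f, g} ∉ τ. Therefore τ is NOT a topology.


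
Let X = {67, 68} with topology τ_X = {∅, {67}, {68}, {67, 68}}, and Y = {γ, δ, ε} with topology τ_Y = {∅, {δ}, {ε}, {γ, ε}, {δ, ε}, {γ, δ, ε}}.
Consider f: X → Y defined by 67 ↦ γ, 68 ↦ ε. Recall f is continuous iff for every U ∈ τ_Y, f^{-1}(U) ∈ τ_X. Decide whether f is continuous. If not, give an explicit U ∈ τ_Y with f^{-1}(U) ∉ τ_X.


f IS continuous.

Compute f^{-1}(U) for each U ∈ τ_Y:
  U = ∅: f^{-1}(U) = ∅ ∈ τ_X ✓.
  U = {δ}: f^{-1}(U) = ∅ ∈ τ_X ✓.
  U = {ε}: f^{-1}(U) = {68} ∈ τ_X ✓.
  U = {γ, ε}: f^{-1}(U) = {67, 68} ∈ τ_X ✓.
  U = {δ, ε}: f^{-1}(U) = {68} ∈ τ_X ✓.
  U = {γ, δ, ε}: f^{-1}(U) = {67, 68} ∈ τ_X ✓.
Every preimage lies in τ_X, so f IS continuous.


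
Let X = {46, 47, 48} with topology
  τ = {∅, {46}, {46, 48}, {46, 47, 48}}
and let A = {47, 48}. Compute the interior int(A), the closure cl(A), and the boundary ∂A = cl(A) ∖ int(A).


int(A) = ∅, cl(A) = {47, 48}, ∂A = {47, 48}.

Closed sets in (X, τ) are complements of opens:
  closed(X, τ) = {∅, {47}, {47, 48}, {46, 47, 48}}.
int(A) = ⋃ {U ∈ τ : U ⊆ A}. Opens contained in A: ∅.
Taking the union of these: int(A) = ∅.
cl(A) = ⋂ {C closed : A ⊆ C}. Closed sets containing A: {47, 48}, {46, 47, 48}.
Intersecting these: cl(A) = {47, 48}.
∂A = cl(A) ∖ int(A) = {47, 48} ∖ ∅ = {47, 48}.


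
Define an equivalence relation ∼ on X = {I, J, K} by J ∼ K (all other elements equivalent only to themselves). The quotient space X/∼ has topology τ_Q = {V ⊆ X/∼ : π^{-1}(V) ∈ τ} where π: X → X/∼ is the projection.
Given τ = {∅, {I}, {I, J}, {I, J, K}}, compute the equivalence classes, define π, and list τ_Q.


X/∼ = {[I], [J=K]}; |τ_Q| = 3.

Equivalence classes: [I], [J=K].
Quotient map π: X → X/∼ sends I ↦ [I], J ↦ [J=K], K ↦ [J=K].
For each subset V ⊆ X/∼, compute π^{-1}(V) ⊆ X and check whether π^{-1}(V) ∈ τ. V is open in τ_Q iff π^{-1}(V) ∈ τ.
  V = {}: π^{-1}(V) = ∅ ∈ τ ✓.
  V = {[I]}: π^{-1}(V) = {I} ∈ τ ✓.
  V = {[J=K]}: π^{-1}(V) = {J, K} ∉ τ ✗.
  V = {[I], [J=K]}: π^{-1}(V) = {I, J, K} ∈ τ ✓.
Open sets in the quotient: τ_Q = {{}, {[I]}, {[I], [J=K]}} (3 elements).


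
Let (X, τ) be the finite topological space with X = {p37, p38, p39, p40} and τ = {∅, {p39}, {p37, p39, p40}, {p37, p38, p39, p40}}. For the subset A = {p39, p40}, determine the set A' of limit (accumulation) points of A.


A' = {p37, p38, p40}

For each x ∈ X, list the open sets U ∈ τ with x ∈ U, then check whether U ∩ (A ∖ {x}) ≠ ∅ for every such U.
  x = p37: opens ∋ x are {p37, p39, p40}, {p37, p38, p39, p40}; each meets A ∖ {p37}, so x IS a limit point.
  x = p38: opens ∋ x are {p37, p38, p39, p40}; each meets A ∖ {p38}, so x IS a limit point.
  x = p39: open {p39} ∋ x has {p39} ∩ (A ∖ {p39}) = ∅, so x is NOT a limit point.
  x = p40: opens ∋ x are {p37, p39, p40}, {p37, p38, p39, p40}; each meets A ∖ {p40}, so x IS a limit point.
Collecting: A' = {p37, p38, p40}.


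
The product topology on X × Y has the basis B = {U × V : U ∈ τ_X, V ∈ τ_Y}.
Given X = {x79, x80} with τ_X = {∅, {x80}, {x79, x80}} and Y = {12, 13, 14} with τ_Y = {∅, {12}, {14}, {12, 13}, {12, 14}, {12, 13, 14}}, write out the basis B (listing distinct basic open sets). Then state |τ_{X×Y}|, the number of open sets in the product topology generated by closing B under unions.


Basis B = {∅ × ∅, {x80} × {12}, {x80} × {14}, {x79, x80} × {12}, {x79, x80} × {14}, {x80} × {12, 13}, {x80} × {12, 14}, {x80} × {12, 13, 14}, {x79, x80} × {12, 13}, {x79, x80} × {12, 14}, {x79, x80} × {12, 13, 14}}; |τ_{X×Y}| = 18.

Enumerate products U × V with U ∈ τ_X, V ∈ τ_Y (deduplicated):
  ∅ × ∅ = {} (∅)
  {x80} × {12} = {(x80,12)}
  {x80} × {14} = {(x80,14)}
  {x79, x80} × {12} = {(x79,12), (x80,12)}
  {x79, x80} × {14} = {(x79,14), (x80,14)}
  {x80} × {12, 13} = {(x80,12), (x80,13)}
  {x80} × {12, 14} = {(x80,12), (x80,14)}
  {x80} × {12, 13, 14} = {(x80,12), (x80,13), (x80,14)}
  {x79, x80} × {12, 13} = {(x79,12), (x79,13), (x80,12), (x80,13)}
  {x79, x80} × {12, 14} = {(x79,12), (x79,14), (x80,12), (x80,14)}
  {x79, x80} × {12, 13, 14} = {(x79,12), (x79,13), (x79,14), (x80,12), (x80,13), (x80,14)}
These 11 distinct sets form the basis B.
Close under arbitrary unions to get τ_{X×Y}; counting gives |τ_{X×Y}| = 18.


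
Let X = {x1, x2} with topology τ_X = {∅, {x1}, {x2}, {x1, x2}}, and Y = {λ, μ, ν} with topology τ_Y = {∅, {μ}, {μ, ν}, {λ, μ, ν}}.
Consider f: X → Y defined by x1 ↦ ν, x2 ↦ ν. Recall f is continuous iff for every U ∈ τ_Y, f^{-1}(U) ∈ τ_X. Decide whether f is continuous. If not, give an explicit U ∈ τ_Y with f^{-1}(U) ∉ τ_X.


f IS continuous.

Compute f^{-1}(U) for each U ∈ τ_Y:
  U = ∅: f^{-1}(U) = ∅ ∈ τ_X ✓.
  U = {μ}: f^{-1}(U) = ∅ ∈ τ_X ✓.
  U = {μ, ν}: f^{-1}(U) = {x1, x2} ∈ τ_X ✓.
  U = {λ, μ, ν}: f^{-1}(U) = {x1, x2} ∈ τ_X ✓.
Every preimage lies in τ_X, so f IS continuous.


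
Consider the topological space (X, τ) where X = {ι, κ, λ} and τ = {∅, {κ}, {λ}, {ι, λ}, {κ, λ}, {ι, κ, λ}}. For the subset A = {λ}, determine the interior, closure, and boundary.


int(A) = {λ}, cl(A) = {ι, λ}, ∂A = {ι}.

Closed sets in (X, τ) are complements of opens:
  closed(X, τ) = {∅, {ι}, {κ}, {ι, κ}, {ι, λ}, {ι, κ, λ}}.
int(A) = ⋃ {U ∈ τ : U ⊆ A}. Opens contained in A: ∅, {λ}.
Taking the union of these: int(A) = {λ}.
cl(A) = ⋂ {C closed : A ⊆ C}. Closed sets containing A: {ι, λ}, {ι, κ, λ}.
Intersecting these: cl(A) = {ι, λ}.
∂A = cl(A) ∖ int(A) = {ι, λ} ∖ {λ} = {ι}.
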